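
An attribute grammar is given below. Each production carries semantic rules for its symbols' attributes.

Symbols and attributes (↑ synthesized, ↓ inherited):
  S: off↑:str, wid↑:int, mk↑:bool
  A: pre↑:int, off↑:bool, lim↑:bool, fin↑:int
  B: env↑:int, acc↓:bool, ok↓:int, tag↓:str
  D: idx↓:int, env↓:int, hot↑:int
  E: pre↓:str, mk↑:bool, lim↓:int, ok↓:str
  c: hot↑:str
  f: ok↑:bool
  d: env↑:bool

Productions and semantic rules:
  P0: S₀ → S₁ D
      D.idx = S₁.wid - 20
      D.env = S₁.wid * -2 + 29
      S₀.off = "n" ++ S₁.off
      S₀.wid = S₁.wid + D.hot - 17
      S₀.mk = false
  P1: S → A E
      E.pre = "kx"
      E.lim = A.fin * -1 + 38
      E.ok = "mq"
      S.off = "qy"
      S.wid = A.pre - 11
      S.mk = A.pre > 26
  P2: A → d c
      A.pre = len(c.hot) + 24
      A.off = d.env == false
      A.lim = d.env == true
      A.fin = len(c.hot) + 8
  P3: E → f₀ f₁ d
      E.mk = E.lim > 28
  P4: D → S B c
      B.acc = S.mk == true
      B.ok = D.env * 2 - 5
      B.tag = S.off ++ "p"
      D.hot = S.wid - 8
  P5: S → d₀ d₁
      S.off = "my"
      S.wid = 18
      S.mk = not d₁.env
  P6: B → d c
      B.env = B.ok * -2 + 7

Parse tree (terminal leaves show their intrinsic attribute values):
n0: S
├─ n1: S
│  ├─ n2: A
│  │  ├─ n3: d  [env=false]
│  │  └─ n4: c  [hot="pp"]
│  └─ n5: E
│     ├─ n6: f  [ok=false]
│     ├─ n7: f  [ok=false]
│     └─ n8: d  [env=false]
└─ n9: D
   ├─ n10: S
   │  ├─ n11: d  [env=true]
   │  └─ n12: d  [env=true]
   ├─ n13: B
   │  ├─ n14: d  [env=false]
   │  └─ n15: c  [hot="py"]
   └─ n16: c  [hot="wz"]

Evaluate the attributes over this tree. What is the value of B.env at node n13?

21

1. n3.env = false  [terminal]
2. n4.hot = "pp"  [terminal]
3. n2.pre = 26  [len(c.hot) + 24]
4. n2.off = true  [d.env == false]
5. n2.lim = false  [d.env == true]
6. n2.fin = 10  [len(c.hot) + 8]
7. n5.pre = "kx"  ["kx"]
8. n5.lim = 28  [A.fin * -1 + 38]
9. n5.ok = "mq"  ["mq"]
10. n6.ok = false  [terminal]
11. n7.ok = false  [terminal]
12. n8.env = false  [terminal]
13. n5.mk = false  [E.lim > 28]
14. n1.off = "qy"  ["qy"]
15. n1.wid = 15  [A.pre - 11]
16. n1.mk = false  [A.pre > 26]
17. n9.idx = -5  [S₁.wid - 20]
18. n9.env = -1  [S₁.wid * -2 + 29]
19. n11.env = true  [terminal]
20. n12.env = true  [terminal]
21. n10.off = "my"  ["my"]
22. n10.wid = 18  [18]
23. n10.mk = false  [not d₁.env]
24. n13.acc = false  [S.mk == true]
25. n13.ok = -7  [D.env * 2 - 5]
26. n13.tag = "myp"  [S.off ++ "p"]
27. n14.env = false  [terminal]
28. n15.hot = "py"  [terminal]
29. n13.env = 21  [B.ok * -2 + 7]
30. n16.hot = "wz"  [terminal]
31. n9.hot = 10  [S.wid - 8]
32. n0.off = "nqy"  ["n" ++ S₁.off]
33. n0.wid = 8  [S₁.wid + D.hot - 17]
34. n0.mk = false  [false]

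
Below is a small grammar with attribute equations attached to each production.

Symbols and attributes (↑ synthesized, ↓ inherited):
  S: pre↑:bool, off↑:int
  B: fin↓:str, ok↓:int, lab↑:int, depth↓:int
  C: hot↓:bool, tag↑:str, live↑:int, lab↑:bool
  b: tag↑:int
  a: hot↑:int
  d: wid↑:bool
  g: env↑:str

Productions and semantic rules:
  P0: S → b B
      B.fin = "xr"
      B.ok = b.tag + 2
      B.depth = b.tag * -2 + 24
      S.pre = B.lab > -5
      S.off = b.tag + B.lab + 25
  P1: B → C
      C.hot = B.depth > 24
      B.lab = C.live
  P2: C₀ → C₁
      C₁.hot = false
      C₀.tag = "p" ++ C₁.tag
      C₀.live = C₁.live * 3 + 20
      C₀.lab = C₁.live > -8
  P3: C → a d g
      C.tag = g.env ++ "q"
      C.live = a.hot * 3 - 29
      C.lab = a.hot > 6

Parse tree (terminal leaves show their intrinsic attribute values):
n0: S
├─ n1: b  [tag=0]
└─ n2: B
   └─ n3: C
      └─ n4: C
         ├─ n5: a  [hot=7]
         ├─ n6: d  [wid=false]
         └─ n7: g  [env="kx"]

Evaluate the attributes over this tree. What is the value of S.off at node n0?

1. n1.tag = 0  [terminal]
2. n2.fin = "xr"  ["xr"]
3. n2.ok = 2  [b.tag + 2]
4. n2.depth = 24  [b.tag * -2 + 24]
5. n3.hot = false  [B.depth > 24]
6. n4.hot = false  [false]
7. n5.hot = 7  [terminal]
8. n6.wid = false  [terminal]
9. n7.env = "kx"  [terminal]
10. n4.tag = "kxq"  [g.env ++ "q"]
11. n4.live = -8  [a.hot * 3 - 29]
12. n4.lab = true  [a.hot > 6]
13. n3.tag = "pkxq"  ["p" ++ C₁.tag]
14. n3.live = -4  [C₁.live * 3 + 20]
15. n3.lab = false  [C₁.live > -8]
16. n2.lab = -4  [C.live]
17. n0.pre = true  [B.lab > -5]
18. n0.off = 21  [b.tag + B.lab + 25]

21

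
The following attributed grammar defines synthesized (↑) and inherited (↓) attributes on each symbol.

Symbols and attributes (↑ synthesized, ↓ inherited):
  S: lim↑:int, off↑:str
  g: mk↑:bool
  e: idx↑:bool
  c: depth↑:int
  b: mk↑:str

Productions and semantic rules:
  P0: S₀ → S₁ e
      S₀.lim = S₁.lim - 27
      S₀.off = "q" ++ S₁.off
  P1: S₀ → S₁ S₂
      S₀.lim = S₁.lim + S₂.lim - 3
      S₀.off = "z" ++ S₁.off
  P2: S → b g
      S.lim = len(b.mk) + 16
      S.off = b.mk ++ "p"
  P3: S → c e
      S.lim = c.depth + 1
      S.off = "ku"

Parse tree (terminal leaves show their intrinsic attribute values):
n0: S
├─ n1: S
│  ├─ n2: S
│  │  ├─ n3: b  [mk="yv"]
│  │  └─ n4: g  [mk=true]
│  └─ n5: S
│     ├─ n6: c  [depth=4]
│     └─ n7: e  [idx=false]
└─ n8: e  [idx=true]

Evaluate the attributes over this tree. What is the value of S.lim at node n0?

1. n3.mk = "yv"  [terminal]
2. n4.mk = true  [terminal]
3. n2.lim = 18  [len(b.mk) + 16]
4. n2.off = "yvp"  [b.mk ++ "p"]
5. n6.depth = 4  [terminal]
6. n7.idx = false  [terminal]
7. n5.lim = 5  [c.depth + 1]
8. n5.off = "ku"  ["ku"]
9. n1.lim = 20  [S₁.lim + S₂.lim - 3]
10. n1.off = "zyvp"  ["z" ++ S₁.off]
11. n8.idx = true  [terminal]
12. n0.lim = -7  [S₁.lim - 27]
13. n0.off = "qzyvp"  ["q" ++ S₁.off]

-7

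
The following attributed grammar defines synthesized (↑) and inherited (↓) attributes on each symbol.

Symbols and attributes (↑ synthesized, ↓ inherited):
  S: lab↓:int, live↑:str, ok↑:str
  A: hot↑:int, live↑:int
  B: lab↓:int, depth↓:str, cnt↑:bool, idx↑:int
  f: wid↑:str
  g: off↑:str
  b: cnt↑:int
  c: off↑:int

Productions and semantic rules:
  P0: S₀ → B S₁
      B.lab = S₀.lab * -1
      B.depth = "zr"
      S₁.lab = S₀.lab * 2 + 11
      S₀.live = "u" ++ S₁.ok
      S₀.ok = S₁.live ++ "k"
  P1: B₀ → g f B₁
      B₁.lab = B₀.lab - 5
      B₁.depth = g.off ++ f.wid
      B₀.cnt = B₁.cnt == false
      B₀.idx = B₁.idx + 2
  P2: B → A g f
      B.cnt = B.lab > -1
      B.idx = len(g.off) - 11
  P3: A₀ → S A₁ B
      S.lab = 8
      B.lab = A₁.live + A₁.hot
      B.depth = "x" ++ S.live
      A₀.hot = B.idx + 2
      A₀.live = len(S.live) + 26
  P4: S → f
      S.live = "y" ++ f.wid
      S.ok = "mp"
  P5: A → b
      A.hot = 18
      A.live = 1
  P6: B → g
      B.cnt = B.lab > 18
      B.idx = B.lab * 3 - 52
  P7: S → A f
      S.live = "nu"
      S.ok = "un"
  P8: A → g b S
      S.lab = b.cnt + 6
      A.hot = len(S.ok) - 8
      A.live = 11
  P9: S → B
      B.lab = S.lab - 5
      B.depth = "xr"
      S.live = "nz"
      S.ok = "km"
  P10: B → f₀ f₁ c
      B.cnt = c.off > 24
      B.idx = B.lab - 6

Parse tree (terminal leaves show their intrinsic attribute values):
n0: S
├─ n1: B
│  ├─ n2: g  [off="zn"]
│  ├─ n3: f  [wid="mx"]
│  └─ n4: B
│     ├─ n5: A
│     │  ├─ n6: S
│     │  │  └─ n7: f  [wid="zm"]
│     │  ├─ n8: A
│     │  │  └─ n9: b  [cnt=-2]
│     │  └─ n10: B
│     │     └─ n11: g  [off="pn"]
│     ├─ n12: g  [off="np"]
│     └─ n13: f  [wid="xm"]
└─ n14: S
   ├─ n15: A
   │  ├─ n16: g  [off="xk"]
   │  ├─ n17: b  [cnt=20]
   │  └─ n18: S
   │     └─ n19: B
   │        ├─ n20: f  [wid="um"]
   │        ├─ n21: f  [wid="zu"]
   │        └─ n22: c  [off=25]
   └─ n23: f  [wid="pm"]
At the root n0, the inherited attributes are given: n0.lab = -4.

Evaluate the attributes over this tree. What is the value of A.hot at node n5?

7

1. n0.lab = -4  [given at root]
2. n1.lab = 4  [S₀.lab * -1]
3. n1.depth = "zr"  ["zr"]
4. n2.off = "zn"  [terminal]
5. n3.wid = "mx"  [terminal]
6. n4.lab = -1  [B₀.lab - 5]
7. n4.depth = "znmx"  [g.off ++ f.wid]
8. n6.lab = 8  [8]
9. n7.wid = "zm"  [terminal]
10. n6.live = "yzm"  ["y" ++ f.wid]
11. n6.ok = "mp"  ["mp"]
12. n9.cnt = -2  [terminal]
13. n8.hot = 18  [18]
14. n8.live = 1  [1]
15. n10.lab = 19  [A₁.live + A₁.hot]
16. n10.depth = "xyzm"  ["x" ++ S.live]
17. n11.off = "pn"  [terminal]
18. n10.cnt = true  [B.lab > 18]
19. n10.idx = 5  [B.lab * 3 - 52]
20. n5.hot = 7  [B.idx + 2]
21. n5.live = 29  [len(S.live) + 26]
22. n12.off = "np"  [terminal]
23. n13.wid = "xm"  [terminal]
24. n4.cnt = false  [B.lab > -1]
25. n4.idx = -9  [len(g.off) - 11]
26. n1.cnt = true  [B₁.cnt == false]
27. n1.idx = -7  [B₁.idx + 2]
28. n14.lab = 3  [S₀.lab * 2 + 11]
29. n16.off = "xk"  [terminal]
30. n17.cnt = 20  [terminal]
31. n18.lab = 26  [b.cnt + 6]
32. n19.lab = 21  [S.lab - 5]
33. n19.depth = "xr"  ["xr"]
34. n20.wid = "um"  [terminal]
35. n21.wid = "zu"  [terminal]
36. n22.off = 25  [terminal]
37. n19.cnt = true  [c.off > 24]
38. n19.idx = 15  [B.lab - 6]
39. n18.live = "nz"  ["nz"]
40. n18.ok = "km"  ["km"]
41. n15.hot = -6  [len(S.ok) - 8]
42. n15.live = 11  [11]
43. n23.wid = "pm"  [terminal]
44. n14.live = "nu"  ["nu"]
45. n14.ok = "un"  ["un"]
46. n0.live = "uun"  ["u" ++ S₁.ok]
47. n0.ok = "nuk"  [S₁.live ++ "k"]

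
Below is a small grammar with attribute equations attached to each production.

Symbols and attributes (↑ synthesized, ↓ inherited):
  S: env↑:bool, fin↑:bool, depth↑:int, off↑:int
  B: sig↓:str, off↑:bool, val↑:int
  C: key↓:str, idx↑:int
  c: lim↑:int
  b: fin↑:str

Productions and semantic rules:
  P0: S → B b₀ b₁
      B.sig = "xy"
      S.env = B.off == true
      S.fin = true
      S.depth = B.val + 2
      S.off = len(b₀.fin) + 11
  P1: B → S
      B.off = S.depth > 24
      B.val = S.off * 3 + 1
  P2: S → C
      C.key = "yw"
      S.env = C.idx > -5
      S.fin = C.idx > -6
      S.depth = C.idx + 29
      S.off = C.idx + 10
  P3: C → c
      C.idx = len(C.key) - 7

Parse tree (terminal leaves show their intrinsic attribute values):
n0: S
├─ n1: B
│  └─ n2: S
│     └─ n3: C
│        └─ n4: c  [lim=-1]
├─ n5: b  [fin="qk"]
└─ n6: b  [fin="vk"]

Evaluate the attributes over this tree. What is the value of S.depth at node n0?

18

1. n1.sig = "xy"  ["xy"]
2. n3.key = "yw"  ["yw"]
3. n4.lim = -1  [terminal]
4. n3.idx = -5  [len(C.key) - 7]
5. n2.env = false  [C.idx > -5]
6. n2.fin = true  [C.idx > -6]
7. n2.depth = 24  [C.idx + 29]
8. n2.off = 5  [C.idx + 10]
9. n1.off = false  [S.depth > 24]
10. n1.val = 16  [S.off * 3 + 1]
11. n5.fin = "qk"  [terminal]
12. n6.fin = "vk"  [terminal]
13. n0.env = false  [B.off == true]
14. n0.fin = true  [true]
15. n0.depth = 18  [B.val + 2]
16. n0.off = 13  [len(b₀.fin) + 11]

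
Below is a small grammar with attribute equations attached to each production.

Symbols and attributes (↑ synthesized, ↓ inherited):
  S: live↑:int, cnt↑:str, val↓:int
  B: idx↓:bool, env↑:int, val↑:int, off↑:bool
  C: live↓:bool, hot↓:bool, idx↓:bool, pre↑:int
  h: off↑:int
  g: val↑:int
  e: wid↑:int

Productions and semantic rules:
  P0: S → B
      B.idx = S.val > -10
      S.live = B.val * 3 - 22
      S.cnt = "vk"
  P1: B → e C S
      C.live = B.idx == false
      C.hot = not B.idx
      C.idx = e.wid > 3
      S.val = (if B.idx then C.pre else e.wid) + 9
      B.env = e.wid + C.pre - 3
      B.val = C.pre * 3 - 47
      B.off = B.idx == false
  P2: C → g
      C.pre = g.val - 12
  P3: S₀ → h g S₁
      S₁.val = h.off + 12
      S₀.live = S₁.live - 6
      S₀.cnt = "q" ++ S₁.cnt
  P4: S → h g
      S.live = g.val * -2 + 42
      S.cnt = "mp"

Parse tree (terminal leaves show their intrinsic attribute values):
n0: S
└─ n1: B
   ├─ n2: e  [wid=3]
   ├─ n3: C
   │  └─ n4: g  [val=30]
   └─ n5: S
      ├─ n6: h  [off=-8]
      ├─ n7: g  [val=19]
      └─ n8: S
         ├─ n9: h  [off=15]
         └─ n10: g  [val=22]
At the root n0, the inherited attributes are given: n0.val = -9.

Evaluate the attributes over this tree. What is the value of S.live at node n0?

1. n0.val = -9  [given at root]
2. n1.idx = true  [S.val > -10]
3. n2.wid = 3  [terminal]
4. n3.live = false  [B.idx == false]
5. n3.hot = false  [not B.idx]
6. n3.idx = false  [e.wid > 3]
7. n4.val = 30  [terminal]
8. n3.pre = 18  [g.val - 12]
9. n5.val = 27  [(if B.idx then C.pre else e.wid) + 9]
10. n6.off = -8  [terminal]
11. n7.val = 19  [terminal]
12. n8.val = 4  [h.off + 12]
13. n9.off = 15  [terminal]
14. n10.val = 22  [terminal]
15. n8.live = -2  [g.val * -2 + 42]
16. n8.cnt = "mp"  ["mp"]
17. n5.live = -8  [S₁.live - 6]
18. n5.cnt = "qmp"  ["q" ++ S₁.cnt]
19. n1.env = 18  [e.wid + C.pre - 3]
20. n1.val = 7  [C.pre * 3 - 47]
21. n1.off = false  [B.idx == false]
22. n0.live = -1  [B.val * 3 - 22]
23. n0.cnt = "vk"  ["vk"]

-1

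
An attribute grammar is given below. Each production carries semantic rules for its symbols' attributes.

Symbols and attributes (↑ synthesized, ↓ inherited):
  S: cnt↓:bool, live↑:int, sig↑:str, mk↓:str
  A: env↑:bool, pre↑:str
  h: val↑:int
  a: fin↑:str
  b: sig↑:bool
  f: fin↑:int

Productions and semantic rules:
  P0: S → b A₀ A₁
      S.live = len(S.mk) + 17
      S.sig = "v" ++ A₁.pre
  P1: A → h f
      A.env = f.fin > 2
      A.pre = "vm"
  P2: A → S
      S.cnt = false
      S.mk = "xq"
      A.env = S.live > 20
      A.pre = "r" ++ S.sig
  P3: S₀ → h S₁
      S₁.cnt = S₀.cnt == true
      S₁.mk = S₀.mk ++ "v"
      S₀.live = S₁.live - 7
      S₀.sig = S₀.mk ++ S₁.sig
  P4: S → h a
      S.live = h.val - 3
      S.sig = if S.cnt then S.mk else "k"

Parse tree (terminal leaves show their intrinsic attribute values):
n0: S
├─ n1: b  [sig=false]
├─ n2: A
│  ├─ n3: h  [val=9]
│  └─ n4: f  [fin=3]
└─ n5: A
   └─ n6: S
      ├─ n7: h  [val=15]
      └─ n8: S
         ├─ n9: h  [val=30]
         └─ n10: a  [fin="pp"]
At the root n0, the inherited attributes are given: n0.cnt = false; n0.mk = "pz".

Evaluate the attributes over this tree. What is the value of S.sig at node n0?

"vrxqk"

1. n0.cnt = false  [given at root]
2. n0.mk = "pz"  [given at root]
3. n1.sig = false  [terminal]
4. n3.val = 9  [terminal]
5. n4.fin = 3  [terminal]
6. n2.env = true  [f.fin > 2]
7. n2.pre = "vm"  ["vm"]
8. n6.cnt = false  [false]
9. n6.mk = "xq"  ["xq"]
10. n7.val = 15  [terminal]
11. n8.cnt = false  [S₀.cnt == true]
12. n8.mk = "xqv"  [S₀.mk ++ "v"]
13. n9.val = 30  [terminal]
14. n10.fin = "pp"  [terminal]
15. n8.live = 27  [h.val - 3]
16. n8.sig = "k"  [if S.cnt then S.mk else "k"]
17. n6.live = 20  [S₁.live - 7]
18. n6.sig = "xqk"  [S₀.mk ++ S₁.sig]
19. n5.env = false  [S.live > 20]
20. n5.pre = "rxqk"  ["r" ++ S.sig]
21. n0.live = 19  [len(S.mk) + 17]
22. n0.sig = "vrxqk"  ["v" ++ A₁.pre]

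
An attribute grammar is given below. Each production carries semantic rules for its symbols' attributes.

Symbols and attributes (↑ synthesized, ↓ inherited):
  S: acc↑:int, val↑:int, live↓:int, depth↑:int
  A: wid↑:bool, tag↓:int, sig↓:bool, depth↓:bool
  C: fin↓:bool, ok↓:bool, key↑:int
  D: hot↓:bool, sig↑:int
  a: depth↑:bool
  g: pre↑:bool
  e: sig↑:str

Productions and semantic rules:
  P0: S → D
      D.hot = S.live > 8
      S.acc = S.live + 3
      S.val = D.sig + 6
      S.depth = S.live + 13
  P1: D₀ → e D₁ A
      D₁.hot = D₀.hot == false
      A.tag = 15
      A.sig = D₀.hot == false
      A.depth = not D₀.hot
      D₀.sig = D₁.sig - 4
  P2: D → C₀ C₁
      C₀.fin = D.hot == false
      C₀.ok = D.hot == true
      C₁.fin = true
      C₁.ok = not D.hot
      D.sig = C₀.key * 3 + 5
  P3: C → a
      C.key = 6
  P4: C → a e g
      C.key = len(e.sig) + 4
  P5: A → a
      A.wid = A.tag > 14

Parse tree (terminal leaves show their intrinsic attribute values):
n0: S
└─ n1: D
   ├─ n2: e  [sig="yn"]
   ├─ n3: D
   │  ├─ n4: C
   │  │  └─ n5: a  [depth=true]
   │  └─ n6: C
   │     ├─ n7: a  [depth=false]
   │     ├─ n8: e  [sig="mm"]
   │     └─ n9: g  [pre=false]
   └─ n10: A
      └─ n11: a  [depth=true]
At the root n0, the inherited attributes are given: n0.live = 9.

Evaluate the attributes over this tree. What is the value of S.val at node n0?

25

1. n0.live = 9  [given at root]
2. n1.hot = true  [S.live > 8]
3. n2.sig = "yn"  [terminal]
4. n3.hot = false  [D₀.hot == false]
5. n4.fin = true  [D.hot == false]
6. n4.ok = false  [D.hot == true]
7. n5.depth = true  [terminal]
8. n4.key = 6  [6]
9. n6.fin = true  [true]
10. n6.ok = true  [not D.hot]
11. n7.depth = false  [terminal]
12. n8.sig = "mm"  [terminal]
13. n9.pre = false  [terminal]
14. n6.key = 6  [len(e.sig) + 4]
15. n3.sig = 23  [C₀.key * 3 + 5]
16. n10.tag = 15  [15]
17. n10.sig = false  [D₀.hot == false]
18. n10.depth = false  [not D₀.hot]
19. n11.depth = true  [terminal]
20. n10.wid = true  [A.tag > 14]
21. n1.sig = 19  [D₁.sig - 4]
22. n0.acc = 12  [S.live + 3]
23. n0.val = 25  [D.sig + 6]
24. n0.depth = 22  [S.live + 13]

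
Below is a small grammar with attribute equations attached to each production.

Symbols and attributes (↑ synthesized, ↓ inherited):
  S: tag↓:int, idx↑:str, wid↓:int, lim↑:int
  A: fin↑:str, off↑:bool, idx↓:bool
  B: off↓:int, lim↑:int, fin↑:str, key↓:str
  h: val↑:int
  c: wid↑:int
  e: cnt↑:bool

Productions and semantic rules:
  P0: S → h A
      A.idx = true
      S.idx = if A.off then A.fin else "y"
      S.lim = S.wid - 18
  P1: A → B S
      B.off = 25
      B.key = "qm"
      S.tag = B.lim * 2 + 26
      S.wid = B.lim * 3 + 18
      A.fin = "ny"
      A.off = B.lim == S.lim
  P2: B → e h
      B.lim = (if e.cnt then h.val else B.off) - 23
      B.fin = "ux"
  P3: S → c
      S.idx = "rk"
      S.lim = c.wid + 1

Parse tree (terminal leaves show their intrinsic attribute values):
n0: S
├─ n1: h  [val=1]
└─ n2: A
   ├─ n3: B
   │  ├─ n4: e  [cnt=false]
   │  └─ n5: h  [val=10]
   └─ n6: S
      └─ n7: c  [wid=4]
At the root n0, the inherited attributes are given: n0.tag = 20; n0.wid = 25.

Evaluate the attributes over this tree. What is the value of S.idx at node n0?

1. n0.tag = 20  [given at root]
2. n0.wid = 25  [given at root]
3. n1.val = 1  [terminal]
4. n2.idx = true  [true]
5. n3.off = 25  [25]
6. n3.key = "qm"  ["qm"]
7. n4.cnt = false  [terminal]
8. n5.val = 10  [terminal]
9. n3.lim = 2  [(if e.cnt then h.val else B.off) - 23]
10. n3.fin = "ux"  ["ux"]
11. n6.tag = 30  [B.lim * 2 + 26]
12. n6.wid = 24  [B.lim * 3 + 18]
13. n7.wid = 4  [terminal]
14. n6.idx = "rk"  ["rk"]
15. n6.lim = 5  [c.wid + 1]
16. n2.fin = "ny"  ["ny"]
17. n2.off = false  [B.lim == S.lim]
18. n0.idx = "y"  [if A.off then A.fin else "y"]
19. n0.lim = 7  [S.wid - 18]

"y"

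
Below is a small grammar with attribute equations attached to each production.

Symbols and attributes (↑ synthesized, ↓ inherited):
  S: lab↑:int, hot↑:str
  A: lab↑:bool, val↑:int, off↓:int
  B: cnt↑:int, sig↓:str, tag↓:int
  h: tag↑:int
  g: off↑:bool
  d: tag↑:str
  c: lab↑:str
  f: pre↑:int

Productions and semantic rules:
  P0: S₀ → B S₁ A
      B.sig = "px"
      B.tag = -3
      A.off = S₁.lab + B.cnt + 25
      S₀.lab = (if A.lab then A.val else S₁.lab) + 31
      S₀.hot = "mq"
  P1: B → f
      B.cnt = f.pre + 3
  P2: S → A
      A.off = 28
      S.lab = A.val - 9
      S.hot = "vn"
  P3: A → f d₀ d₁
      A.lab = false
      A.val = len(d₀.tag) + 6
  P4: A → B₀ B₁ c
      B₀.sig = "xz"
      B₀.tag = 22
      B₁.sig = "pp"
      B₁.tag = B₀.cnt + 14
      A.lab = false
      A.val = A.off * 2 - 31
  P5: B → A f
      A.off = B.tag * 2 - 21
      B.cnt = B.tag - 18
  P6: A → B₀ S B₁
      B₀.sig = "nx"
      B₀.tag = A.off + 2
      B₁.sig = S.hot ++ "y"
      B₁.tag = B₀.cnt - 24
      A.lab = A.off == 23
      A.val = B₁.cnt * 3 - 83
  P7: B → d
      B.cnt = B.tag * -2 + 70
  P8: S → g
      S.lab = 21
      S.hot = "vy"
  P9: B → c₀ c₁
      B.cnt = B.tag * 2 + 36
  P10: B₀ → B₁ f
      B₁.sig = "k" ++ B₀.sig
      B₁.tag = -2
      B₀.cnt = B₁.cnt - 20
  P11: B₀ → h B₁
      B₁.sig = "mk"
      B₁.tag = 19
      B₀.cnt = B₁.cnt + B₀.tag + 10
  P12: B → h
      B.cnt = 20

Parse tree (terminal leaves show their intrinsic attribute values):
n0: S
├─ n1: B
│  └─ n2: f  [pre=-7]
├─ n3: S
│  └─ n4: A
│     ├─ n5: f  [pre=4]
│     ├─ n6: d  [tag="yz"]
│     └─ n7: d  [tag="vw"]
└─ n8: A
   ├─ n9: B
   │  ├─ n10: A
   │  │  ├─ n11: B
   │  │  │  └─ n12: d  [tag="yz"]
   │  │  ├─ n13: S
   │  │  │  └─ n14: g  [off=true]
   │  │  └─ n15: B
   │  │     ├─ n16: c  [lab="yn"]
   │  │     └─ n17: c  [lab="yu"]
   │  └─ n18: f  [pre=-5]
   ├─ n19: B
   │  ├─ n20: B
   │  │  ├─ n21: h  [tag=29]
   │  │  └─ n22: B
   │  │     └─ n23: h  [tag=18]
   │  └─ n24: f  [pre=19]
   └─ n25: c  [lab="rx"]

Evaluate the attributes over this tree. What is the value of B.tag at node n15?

-4

1. n1.sig = "px"  ["px"]
2. n1.tag = -3  [-3]
3. n2.pre = -7  [terminal]
4. n1.cnt = -4  [f.pre + 3]
5. n4.off = 28  [28]
6. n5.pre = 4  [terminal]
7. n6.tag = "yz"  [terminal]
8. n7.tag = "vw"  [terminal]
9. n4.lab = false  [false]
10. n4.val = 8  [len(d₀.tag) + 6]
11. n3.lab = -1  [A.val - 9]
12. n3.hot = "vn"  ["vn"]
13. n8.off = 20  [S₁.lab + B.cnt + 25]
14. n9.sig = "xz"  ["xz"]
15. n9.tag = 22  [22]
16. n10.off = 23  [B.tag * 2 - 21]
17. n11.sig = "nx"  ["nx"]
18. n11.tag = 25  [A.off + 2]
19. n12.tag = "yz"  [terminal]
20. n11.cnt = 20  [B.tag * -2 + 70]
21. n14.off = true  [terminal]
22. n13.lab = 21  [21]
23. n13.hot = "vy"  ["vy"]
24. n15.sig = "vyy"  [S.hot ++ "y"]
25. n15.tag = -4  [B₀.cnt - 24]
26. n16.lab = "yn"  [terminal]
27. n17.lab = "yu"  [terminal]
28. n15.cnt = 28  [B.tag * 2 + 36]
29. n10.lab = true  [A.off == 23]
30. n10.val = 1  [B₁.cnt * 3 - 83]
31. n18.pre = -5  [terminal]
32. n9.cnt = 4  [B.tag - 18]
33. n19.sig = "pp"  ["pp"]
34. n19.tag = 18  [B₀.cnt + 14]
35. n20.sig = "kpp"  ["k" ++ B₀.sig]
36. n20.tag = -2  [-2]
37. n21.tag = 29  [terminal]
38. n22.sig = "mk"  ["mk"]
39. n22.tag = 19  [19]
40. n23.tag = 18  [terminal]
41. n22.cnt = 20  [20]
42. n20.cnt = 28  [B₁.cnt + B₀.tag + 10]
43. n24.pre = 19  [terminal]
44. n19.cnt = 8  [B₁.cnt - 20]
45. n25.lab = "rx"  [terminal]
46. n8.lab = false  [false]
47. n8.val = 9  [A.off * 2 - 31]
48. n0.lab = 30  [(if A.lab then A.val else S₁.lab) + 31]
49. n0.hot = "mq"  ["mq"]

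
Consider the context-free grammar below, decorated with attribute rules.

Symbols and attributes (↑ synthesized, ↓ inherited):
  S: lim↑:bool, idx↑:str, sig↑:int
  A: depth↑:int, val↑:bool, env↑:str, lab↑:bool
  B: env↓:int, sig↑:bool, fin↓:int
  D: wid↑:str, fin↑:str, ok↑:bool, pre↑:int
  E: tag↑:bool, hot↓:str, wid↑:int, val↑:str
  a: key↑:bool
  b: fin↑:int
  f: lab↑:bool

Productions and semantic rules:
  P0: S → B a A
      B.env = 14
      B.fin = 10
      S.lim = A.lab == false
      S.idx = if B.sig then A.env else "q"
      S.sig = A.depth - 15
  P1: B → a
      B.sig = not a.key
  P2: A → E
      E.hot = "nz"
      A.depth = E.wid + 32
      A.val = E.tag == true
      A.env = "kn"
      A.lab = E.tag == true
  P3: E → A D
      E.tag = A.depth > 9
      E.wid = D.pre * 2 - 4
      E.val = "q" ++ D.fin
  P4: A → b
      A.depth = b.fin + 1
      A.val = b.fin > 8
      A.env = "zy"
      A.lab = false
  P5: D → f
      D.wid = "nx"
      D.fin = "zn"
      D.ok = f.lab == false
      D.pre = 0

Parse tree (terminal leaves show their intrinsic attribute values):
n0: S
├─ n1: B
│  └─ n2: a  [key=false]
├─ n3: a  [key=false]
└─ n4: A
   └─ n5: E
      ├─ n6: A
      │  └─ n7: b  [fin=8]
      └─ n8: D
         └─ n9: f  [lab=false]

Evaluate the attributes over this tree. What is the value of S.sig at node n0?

13

1. n1.env = 14  [14]
2. n1.fin = 10  [10]
3. n2.key = false  [terminal]
4. n1.sig = true  [not a.key]
5. n3.key = false  [terminal]
6. n5.hot = "nz"  ["nz"]
7. n7.fin = 8  [terminal]
8. n6.depth = 9  [b.fin + 1]
9. n6.val = false  [b.fin > 8]
10. n6.env = "zy"  ["zy"]
11. n6.lab = false  [false]
12. n9.lab = false  [terminal]
13. n8.wid = "nx"  ["nx"]
14. n8.fin = "zn"  ["zn"]
15. n8.ok = true  [f.lab == false]
16. n8.pre = 0  [0]
17. n5.tag = false  [A.depth > 9]
18. n5.wid = -4  [D.pre * 2 - 4]
19. n5.val = "qzn"  ["q" ++ D.fin]
20. n4.depth = 28  [E.wid + 32]
21. n4.val = false  [E.tag == true]
22. n4.env = "kn"  ["kn"]
23. n4.lab = false  [E.tag == true]
24. n0.lim = true  [A.lab == false]
25. n0.idx = "kn"  [if B.sig then A.env else "q"]
26. n0.sig = 13  [A.depth - 15]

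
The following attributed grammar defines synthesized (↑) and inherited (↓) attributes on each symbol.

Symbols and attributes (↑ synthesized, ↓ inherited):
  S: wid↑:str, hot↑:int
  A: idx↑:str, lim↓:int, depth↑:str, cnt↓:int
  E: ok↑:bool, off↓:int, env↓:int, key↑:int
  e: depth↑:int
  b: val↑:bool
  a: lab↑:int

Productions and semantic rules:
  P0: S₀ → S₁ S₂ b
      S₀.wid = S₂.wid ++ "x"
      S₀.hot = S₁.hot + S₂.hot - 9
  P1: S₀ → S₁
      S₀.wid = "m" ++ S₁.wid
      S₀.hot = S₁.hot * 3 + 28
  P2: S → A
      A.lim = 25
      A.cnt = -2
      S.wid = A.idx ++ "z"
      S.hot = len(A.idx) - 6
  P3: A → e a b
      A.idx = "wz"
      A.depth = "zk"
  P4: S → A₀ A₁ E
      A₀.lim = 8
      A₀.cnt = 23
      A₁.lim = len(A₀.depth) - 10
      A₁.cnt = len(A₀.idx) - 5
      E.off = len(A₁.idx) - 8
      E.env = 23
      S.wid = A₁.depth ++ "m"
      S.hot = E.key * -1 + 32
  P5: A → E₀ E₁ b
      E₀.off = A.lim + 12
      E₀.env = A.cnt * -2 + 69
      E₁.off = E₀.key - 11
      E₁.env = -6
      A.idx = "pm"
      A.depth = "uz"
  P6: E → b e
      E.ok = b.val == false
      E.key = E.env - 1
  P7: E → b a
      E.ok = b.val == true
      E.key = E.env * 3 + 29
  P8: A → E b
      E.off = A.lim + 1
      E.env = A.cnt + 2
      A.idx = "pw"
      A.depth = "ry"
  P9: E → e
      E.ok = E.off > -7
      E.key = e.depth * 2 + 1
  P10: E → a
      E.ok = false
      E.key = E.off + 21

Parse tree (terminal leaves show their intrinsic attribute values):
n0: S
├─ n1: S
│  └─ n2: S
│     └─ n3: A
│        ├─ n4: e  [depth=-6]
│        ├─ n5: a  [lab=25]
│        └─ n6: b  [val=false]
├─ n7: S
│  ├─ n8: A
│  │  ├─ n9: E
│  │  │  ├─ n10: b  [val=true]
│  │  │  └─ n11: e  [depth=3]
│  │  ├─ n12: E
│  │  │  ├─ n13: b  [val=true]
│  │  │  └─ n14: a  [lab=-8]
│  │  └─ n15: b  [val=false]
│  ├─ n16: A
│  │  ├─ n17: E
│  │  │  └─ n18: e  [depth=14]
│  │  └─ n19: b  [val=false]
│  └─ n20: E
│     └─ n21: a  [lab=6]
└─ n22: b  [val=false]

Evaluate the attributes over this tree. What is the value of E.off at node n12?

11

1. n3.lim = 25  [25]
2. n3.cnt = -2  [-2]
3. n4.depth = -6  [terminal]
4. n5.lab = 25  [terminal]
5. n6.val = false  [terminal]
6. n3.idx = "wz"  ["wz"]
7. n3.depth = "zk"  ["zk"]
8. n2.wid = "wzz"  [A.idx ++ "z"]
9. n2.hot = -4  [len(A.idx) - 6]
10. n1.wid = "mwzz"  ["m" ++ S₁.wid]
11. n1.hot = 16  [S₁.hot * 3 + 28]
12. n8.lim = 8  [8]
13. n8.cnt = 23  [23]
14. n9.off = 20  [A.lim + 12]
15. n9.env = 23  [A.cnt * -2 + 69]
16. n10.val = true  [terminal]
17. n11.depth = 3  [terminal]
18. n9.ok = false  [b.val == false]
19. n9.key = 22  [E.env - 1]
20. n12.off = 11  [E₀.key - 11]
21. n12.env = -6  [-6]
22. n13.val = true  [terminal]
23. n14.lab = -8  [terminal]
24. n12.ok = true  [b.val == true]
25. n12.key = 11  [E.env * 3 + 29]
26. n15.val = false  [terminal]
27. n8.idx = "pm"  ["pm"]
28. n8.depth = "uz"  ["uz"]
29. n16.lim = -8  [len(A₀.depth) - 10]
30. n16.cnt = -3  [len(A₀.idx) - 5]
31. n17.off = -7  [A.lim + 1]
32. n17.env = -1  [A.cnt + 2]
33. n18.depth = 14  [terminal]
34. n17.ok = false  [E.off > -7]
35. n17.key = 29  [e.depth * 2 + 1]
36. n19.val = false  [terminal]
37. n16.idx = "pw"  ["pw"]
38. n16.depth = "ry"  ["ry"]
39. n20.off = -6  [len(A₁.idx) - 8]
40. n20.env = 23  [23]
41. n21.lab = 6  [terminal]
42. n20.ok = false  [false]
43. n20.key = 15  [E.off + 21]
44. n7.wid = "rym"  [A₁.depth ++ "m"]
45. n7.hot = 17  [E.key * -1 + 32]
46. n22.val = false  [terminal]
47. n0.wid = "rymx"  [S₂.wid ++ "x"]
48. n0.hot = 24  [S₁.hot + S₂.hot - 9]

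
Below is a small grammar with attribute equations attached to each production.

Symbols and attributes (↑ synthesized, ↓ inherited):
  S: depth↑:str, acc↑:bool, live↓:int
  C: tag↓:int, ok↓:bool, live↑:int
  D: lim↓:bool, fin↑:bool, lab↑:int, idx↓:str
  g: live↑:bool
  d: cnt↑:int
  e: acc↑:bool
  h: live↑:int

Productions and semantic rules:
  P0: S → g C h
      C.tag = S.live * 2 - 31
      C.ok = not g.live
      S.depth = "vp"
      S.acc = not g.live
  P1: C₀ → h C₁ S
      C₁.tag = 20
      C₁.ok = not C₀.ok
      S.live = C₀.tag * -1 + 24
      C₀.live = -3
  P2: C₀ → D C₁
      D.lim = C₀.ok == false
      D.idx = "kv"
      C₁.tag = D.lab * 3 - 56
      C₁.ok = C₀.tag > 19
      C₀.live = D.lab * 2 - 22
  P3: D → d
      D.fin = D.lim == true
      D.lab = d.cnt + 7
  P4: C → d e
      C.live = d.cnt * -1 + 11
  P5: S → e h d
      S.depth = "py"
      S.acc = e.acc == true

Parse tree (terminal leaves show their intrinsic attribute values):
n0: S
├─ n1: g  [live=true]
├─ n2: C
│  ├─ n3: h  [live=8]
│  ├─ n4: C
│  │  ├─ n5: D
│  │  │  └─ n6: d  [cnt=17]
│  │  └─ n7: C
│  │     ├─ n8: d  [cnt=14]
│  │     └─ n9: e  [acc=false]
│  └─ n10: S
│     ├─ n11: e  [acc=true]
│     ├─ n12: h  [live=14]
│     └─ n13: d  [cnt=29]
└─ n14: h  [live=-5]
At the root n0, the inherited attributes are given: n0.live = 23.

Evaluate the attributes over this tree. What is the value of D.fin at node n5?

1. n0.live = 23  [given at root]
2. n1.live = true  [terminal]
3. n2.tag = 15  [S.live * 2 - 31]
4. n2.ok = false  [not g.live]
5. n3.live = 8  [terminal]
6. n4.tag = 20  [20]
7. n4.ok = true  [not C₀.ok]
8. n5.lim = false  [C₀.ok == false]
9. n5.idx = "kv"  ["kv"]
10. n6.cnt = 17  [terminal]
11. n5.fin = false  [D.lim == true]
12. n5.lab = 24  [d.cnt + 7]
13. n7.tag = 16  [D.lab * 3 - 56]
14. n7.ok = true  [C₀.tag > 19]
15. n8.cnt = 14  [terminal]
16. n9.acc = false  [terminal]
17. n7.live = -3  [d.cnt * -1 + 11]
18. n4.live = 26  [D.lab * 2 - 22]
19. n10.live = 9  [C₀.tag * -1 + 24]
20. n11.acc = true  [terminal]
21. n12.live = 14  [terminal]
22. n13.cnt = 29  [terminal]
23. n10.depth = "py"  ["py"]
24. n10.acc = true  [e.acc == true]
25. n2.live = -3  [-3]
26. n14.live = -5  [terminal]
27. n0.depth = "vp"  ["vp"]
28. n0.acc = false  [not g.live]

false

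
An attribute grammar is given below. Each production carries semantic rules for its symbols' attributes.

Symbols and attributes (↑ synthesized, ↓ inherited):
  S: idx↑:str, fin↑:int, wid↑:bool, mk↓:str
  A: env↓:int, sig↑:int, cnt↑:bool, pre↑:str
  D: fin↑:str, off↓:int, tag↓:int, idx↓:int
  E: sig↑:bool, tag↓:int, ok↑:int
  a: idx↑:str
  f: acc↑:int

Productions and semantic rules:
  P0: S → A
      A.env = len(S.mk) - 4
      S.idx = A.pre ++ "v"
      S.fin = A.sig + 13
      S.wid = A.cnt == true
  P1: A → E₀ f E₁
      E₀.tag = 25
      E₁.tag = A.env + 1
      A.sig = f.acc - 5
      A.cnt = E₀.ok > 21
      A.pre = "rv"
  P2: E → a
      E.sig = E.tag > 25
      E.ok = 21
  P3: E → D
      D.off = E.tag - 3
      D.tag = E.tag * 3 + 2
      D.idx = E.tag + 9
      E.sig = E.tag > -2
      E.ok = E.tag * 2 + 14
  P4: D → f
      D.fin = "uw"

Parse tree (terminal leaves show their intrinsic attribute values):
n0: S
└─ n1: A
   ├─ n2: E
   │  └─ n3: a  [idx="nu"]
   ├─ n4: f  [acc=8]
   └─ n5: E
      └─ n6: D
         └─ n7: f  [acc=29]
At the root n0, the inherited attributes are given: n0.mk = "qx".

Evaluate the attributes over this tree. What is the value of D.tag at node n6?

-1

1. n0.mk = "qx"  [given at root]
2. n1.env = -2  [len(S.mk) - 4]
3. n2.tag = 25  [25]
4. n3.idx = "nu"  [terminal]
5. n2.sig = false  [E.tag > 25]
6. n2.ok = 21  [21]
7. n4.acc = 8  [terminal]
8. n5.tag = -1  [A.env + 1]
9. n6.off = -4  [E.tag - 3]
10. n6.tag = -1  [E.tag * 3 + 2]
11. n6.idx = 8  [E.tag + 9]
12. n7.acc = 29  [terminal]
13. n6.fin = "uw"  ["uw"]
14. n5.sig = true  [E.tag > -2]
15. n5.ok = 12  [E.tag * 2 + 14]
16. n1.sig = 3  [f.acc - 5]
17. n1.cnt = false  [E₀.ok > 21]
18. n1.pre = "rv"  ["rv"]
19. n0.idx = "rvv"  [A.pre ++ "v"]
20. n0.fin = 16  [A.sig + 13]
21. n0.wid = false  [A.cnt == true]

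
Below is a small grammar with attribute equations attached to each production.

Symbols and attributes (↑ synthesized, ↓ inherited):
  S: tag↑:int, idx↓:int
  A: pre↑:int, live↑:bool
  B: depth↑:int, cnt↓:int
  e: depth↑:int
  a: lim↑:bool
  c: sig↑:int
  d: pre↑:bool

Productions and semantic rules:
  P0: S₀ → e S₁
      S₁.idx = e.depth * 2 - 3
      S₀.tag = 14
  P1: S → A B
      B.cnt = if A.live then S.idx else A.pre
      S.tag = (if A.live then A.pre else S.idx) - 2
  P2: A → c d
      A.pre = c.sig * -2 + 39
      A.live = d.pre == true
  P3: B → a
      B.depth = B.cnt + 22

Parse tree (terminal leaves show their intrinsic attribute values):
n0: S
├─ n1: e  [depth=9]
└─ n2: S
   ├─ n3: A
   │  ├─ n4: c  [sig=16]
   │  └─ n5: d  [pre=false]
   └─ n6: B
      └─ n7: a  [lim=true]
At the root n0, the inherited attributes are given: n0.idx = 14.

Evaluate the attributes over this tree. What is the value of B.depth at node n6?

29

1. n0.idx = 14  [given at root]
2. n1.depth = 9  [terminal]
3. n2.idx = 15  [e.depth * 2 - 3]
4. n4.sig = 16  [terminal]
5. n5.pre = false  [terminal]
6. n3.pre = 7  [c.sig * -2 + 39]
7. n3.live = false  [d.pre == true]
8. n6.cnt = 7  [if A.live then S.idx else A.pre]
9. n7.lim = true  [terminal]
10. n6.depth = 29  [B.cnt + 22]
11. n2.tag = 13  [(if A.live then A.pre else S.idx) - 2]
12. n0.tag = 14  [14]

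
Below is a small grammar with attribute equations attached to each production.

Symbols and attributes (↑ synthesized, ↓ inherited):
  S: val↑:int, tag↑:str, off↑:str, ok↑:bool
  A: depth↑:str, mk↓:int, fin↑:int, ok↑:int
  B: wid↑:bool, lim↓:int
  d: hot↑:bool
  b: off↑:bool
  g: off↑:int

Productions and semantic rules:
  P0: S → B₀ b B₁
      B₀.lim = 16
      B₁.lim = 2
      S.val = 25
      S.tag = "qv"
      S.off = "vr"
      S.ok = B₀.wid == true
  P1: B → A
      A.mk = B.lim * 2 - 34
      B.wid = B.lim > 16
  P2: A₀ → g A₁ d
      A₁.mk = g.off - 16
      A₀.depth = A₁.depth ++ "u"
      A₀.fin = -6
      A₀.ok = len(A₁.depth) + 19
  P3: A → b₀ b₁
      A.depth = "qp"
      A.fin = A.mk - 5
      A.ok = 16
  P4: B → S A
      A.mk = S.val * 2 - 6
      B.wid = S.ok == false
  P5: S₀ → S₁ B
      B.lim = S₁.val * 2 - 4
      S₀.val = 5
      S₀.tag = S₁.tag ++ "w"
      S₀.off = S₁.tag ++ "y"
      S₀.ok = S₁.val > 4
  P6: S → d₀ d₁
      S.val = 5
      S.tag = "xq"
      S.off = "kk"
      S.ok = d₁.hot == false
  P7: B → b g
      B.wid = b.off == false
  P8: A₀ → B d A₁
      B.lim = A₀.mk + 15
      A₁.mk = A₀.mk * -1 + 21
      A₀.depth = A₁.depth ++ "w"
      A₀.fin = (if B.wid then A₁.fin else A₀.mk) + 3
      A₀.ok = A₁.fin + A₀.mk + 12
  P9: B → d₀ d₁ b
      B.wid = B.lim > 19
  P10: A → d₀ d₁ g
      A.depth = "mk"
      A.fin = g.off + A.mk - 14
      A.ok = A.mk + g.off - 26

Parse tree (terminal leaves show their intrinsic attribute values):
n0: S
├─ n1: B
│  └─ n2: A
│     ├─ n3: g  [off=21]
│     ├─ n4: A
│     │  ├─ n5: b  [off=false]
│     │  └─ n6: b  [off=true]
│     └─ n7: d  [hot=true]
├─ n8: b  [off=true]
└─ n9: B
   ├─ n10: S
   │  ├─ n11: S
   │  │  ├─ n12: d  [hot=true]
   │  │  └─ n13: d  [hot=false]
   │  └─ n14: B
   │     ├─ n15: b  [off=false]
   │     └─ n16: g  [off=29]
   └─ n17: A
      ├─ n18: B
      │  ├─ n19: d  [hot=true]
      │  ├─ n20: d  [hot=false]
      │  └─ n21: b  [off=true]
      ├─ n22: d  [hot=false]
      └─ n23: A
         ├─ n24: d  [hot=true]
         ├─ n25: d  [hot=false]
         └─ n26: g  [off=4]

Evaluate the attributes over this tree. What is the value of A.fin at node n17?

7

1. n1.lim = 16  [16]
2. n2.mk = -2  [B.lim * 2 - 34]
3. n3.off = 21  [terminal]
4. n4.mk = 5  [g.off - 16]
5. n5.off = false  [terminal]
6. n6.off = true  [terminal]
7. n4.depth = "qp"  ["qp"]
8. n4.fin = 0  [A.mk - 5]
9. n4.ok = 16  [16]
10. n7.hot = true  [terminal]
11. n2.depth = "qpu"  [A₁.depth ++ "u"]
12. n2.fin = -6  [-6]
13. n2.ok = 21  [len(A₁.depth) + 19]
14. n1.wid = false  [B.lim > 16]
15. n8.off = true  [terminal]
16. n9.lim = 2  [2]
17. n12.hot = true  [terminal]
18. n13.hot = false  [terminal]
19. n11.val = 5  [5]
20. n11.tag = "xq"  ["xq"]
21. n11.off = "kk"  ["kk"]
22. n11.ok = true  [d₁.hot == false]
23. n14.lim = 6  [S₁.val * 2 - 4]
24. n15.off = false  [terminal]
25. n16.off = 29  [terminal]
26. n14.wid = true  [b.off == false]
27. n10.val = 5  [5]
28. n10.tag = "xqw"  [S₁.tag ++ "w"]
29. n10.off = "xqy"  [S₁.tag ++ "y"]
30. n10.ok = true  [S₁.val > 4]
31. n17.mk = 4  [S.val * 2 - 6]
32. n18.lim = 19  [A₀.mk + 15]
33. n19.hot = true  [terminal]
34. n20.hot = false  [terminal]
35. n21.off = true  [terminal]
36. n18.wid = false  [B.lim > 19]
37. n22.hot = false  [terminal]
38. n23.mk = 17  [A₀.mk * -1 + 21]
39. n24.hot = true  [terminal]
40. n25.hot = false  [terminal]
41. n26.off = 4  [terminal]
42. n23.depth = "mk"  ["mk"]
43. n23.fin = 7  [g.off + A.mk - 14]
44. n23.ok = -5  [A.mk + g.off - 26]
45. n17.depth = "mkw"  [A₁.depth ++ "w"]
46. n17.fin = 7  [(if B.wid then A₁.fin else A₀.mk) + 3]
47. n17.ok = 23  [A₁.fin + A₀.mk + 12]
48. n9.wid = false  [S.ok == false]
49. n0.val = 25  [25]
50. n0.tag = "qv"  ["qv"]
51. n0.off = "vr"  ["vr"]
52. n0.ok = false  [B₀.wid == true]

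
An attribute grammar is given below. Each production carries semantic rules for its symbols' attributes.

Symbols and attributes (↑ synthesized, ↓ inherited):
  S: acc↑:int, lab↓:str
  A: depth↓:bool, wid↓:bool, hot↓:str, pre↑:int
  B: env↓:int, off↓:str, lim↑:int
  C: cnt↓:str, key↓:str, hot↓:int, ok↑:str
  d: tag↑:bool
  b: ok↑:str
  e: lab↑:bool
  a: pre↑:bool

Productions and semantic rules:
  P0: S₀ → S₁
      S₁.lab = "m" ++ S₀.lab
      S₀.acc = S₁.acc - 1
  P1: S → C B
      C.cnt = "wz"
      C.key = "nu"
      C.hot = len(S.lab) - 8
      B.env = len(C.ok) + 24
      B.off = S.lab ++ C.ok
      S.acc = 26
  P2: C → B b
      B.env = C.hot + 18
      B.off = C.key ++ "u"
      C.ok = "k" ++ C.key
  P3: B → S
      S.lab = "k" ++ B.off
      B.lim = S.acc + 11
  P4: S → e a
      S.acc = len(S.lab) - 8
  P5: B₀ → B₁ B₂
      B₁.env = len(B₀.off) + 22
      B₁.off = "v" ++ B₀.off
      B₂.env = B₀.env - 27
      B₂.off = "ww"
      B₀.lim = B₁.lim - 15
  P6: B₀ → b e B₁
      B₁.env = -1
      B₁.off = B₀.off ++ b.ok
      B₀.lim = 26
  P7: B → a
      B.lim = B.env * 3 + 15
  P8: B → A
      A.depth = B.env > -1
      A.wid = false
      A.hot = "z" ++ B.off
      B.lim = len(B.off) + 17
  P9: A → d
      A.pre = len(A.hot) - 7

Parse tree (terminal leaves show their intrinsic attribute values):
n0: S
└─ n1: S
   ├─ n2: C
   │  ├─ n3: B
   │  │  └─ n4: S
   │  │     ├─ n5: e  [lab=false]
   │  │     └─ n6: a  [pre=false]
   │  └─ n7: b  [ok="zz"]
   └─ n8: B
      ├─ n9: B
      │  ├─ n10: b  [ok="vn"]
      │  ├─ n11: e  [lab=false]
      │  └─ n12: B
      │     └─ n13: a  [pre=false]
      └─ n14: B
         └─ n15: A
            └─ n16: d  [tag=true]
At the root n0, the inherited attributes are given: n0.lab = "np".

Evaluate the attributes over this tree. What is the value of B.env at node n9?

28

1. n0.lab = "np"  [given at root]
2. n1.lab = "mnp"  ["m" ++ S₀.lab]
3. n2.cnt = "wz"  ["wz"]
4. n2.key = "nu"  ["nu"]
5. n2.hot = -5  [len(S.lab) - 8]
6. n3.env = 13  [C.hot + 18]
7. n3.off = "nuu"  [C.key ++ "u"]
8. n4.lab = "knuu"  ["k" ++ B.off]
9. n5.lab = false  [terminal]
10. n6.pre = false  [terminal]
11. n4.acc = -4  [len(S.lab) - 8]
12. n3.lim = 7  [S.acc + 11]
13. n7.ok = "zz"  [terminal]
14. n2.ok = "knu"  ["k" ++ C.key]
15. n8.env = 27  [len(C.ok) + 24]
16. n8.off = "mnpknu"  [S.lab ++ C.ok]
17. n9.env = 28  [len(B₀.off) + 22]
18. n9.off = "vmnpknu"  ["v" ++ B₀.off]
19. n10.ok = "vn"  [terminal]
20. n11.lab = false  [terminal]
21. n12.env = -1  [-1]
22. n12.off = "vmnpknuvn"  [B₀.off ++ b.ok]
23. n13.pre = false  [terminal]
24. n12.lim = 12  [B.env * 3 + 15]
25. n9.lim = 26  [26]
26. n14.env = 0  [B₀.env - 27]
27. n14.off = "ww"  ["ww"]
28. n15.depth = true  [B.env > -1]
29. n15.wid = false  [false]
30. n15.hot = "zww"  ["z" ++ B.off]
31. n16.tag = true  [terminal]
32. n15.pre = -4  [len(A.hot) - 7]
33. n14.lim = 19  [len(B.off) + 17]
34. n8.lim = 11  [B₁.lim - 15]
35. n1.acc = 26  [26]
36. n0.acc = 25  [S₁.acc - 1]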